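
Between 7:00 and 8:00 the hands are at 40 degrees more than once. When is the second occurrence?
At t minutes past 7:00, the hour hand is at 30 x 7 + 0.5t degrees and the minute hand is at 6t degrees.
The smaller angle between them is 40 degrees when |30H - 5.5t| = 40 or |30H - 5.5t| = 320.
With H = 7, solve 30 x 7 - 5.5t = +/- target for each target:
  t = (30 x 7 - 40) / 5.5 = 30.91
  t = (30 x 7 + 40) / 5.5 = 45.45
  t = (30 x 7 - 320) / 5.5 = -20 (outside (0, 60))
  t = (30 x 7 + 320) / 5.5 = 96.36 (outside (0, 60))
Valid solutions in (0, 60): {30.91, 45.45} minutes.
The second occurrence is t = 45.45 minutes.
The hands form a 40-degree angle at 45.45 minutes past 7:00.

Final answer: 45.45 minutes past 7:00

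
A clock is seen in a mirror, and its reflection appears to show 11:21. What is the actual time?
Reflection across the vertical (12-6) axis maps a hand at angle A degrees to (360 - A) degrees, which sends a reading of T minutes past 12:00 to (720 - T) minutes past 12:00.
Mirror reads 11:21 = 681 minutes past 12:00.
Actual time: (720 - 681) mod 720 = 39 minutes = 12:39.

Final answer: 12:39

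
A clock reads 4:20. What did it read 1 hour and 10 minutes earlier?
Starting time: 4:20 = 260 total minutes past 12:00
Subtracting: 1 hour and 10 minutes = 70 minutes
260 - 70 = 190 minutes
= 3 hours and 10 minutes past 12:00 = 3:10

Final answer: 3:10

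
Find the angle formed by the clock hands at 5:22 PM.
Hour hand position: 5 x 30 + 22 x 0.5 = 161 degrees
Minute hand position: 22 x 6 = 132 degrees
Difference: |161 - 132| = 29 degrees
The angle between the hands is 29 degrees

Final answer: 29 degrees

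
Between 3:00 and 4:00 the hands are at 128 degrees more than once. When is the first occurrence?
At t minutes past 3:00, the hour hand is at 30 x 3 + 0.5t degrees and the minute hand is at 6t degrees.
The smaller angle between them is 128 degrees when |30H - 5.5t| = 128 or |30H - 5.5t| = 232.
With H = 3, solve 30 x 3 - 5.5t = +/- target for each target:
  t = (30 x 3 - 128) / 5.5 = -6.91 (outside (0, 60))
  t = (30 x 3 + 128) / 5.5 = 39.64
  t = (30 x 3 - 232) / 5.5 = -25.82 (outside (0, 60))
  t = (30 x 3 + 232) / 5.5 = 58.55
Valid solutions in (0, 60): {39.64, 58.55} minutes.
The first occurrence is t = 39.64 minutes.
The hands form a 128-degree angle at 39.64 minutes past 3:00.

Final answer: 39.64 minutes past 3:00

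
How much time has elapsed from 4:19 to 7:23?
From 4:19 to 7:23:
(7 x 60 + 23) - (4 x 60 + 19) = 443 - 259 = 184 minutes
= 3 hours and 4 minutes

Final answer: 3 hours and 4 minutes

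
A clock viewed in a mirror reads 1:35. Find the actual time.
Reflection across the vertical (12-6) axis maps a hand at angle A degrees to (360 - A) degrees, which sends a reading of T minutes past 12:00 to (720 - T) minutes past 12:00.
Mirror reads 1:35 = 95 minutes past 12:00.
Actual time: (720 - 95) mod 720 = 625 minutes = 10:25.

Final answer: 10:25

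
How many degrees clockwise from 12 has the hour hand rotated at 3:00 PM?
The hour hand moves 30 degrees per hour and 0.5 degrees per minute.
At 3:00: (3) x 30 + 0 x 0.5 = 90 + 0 = 90 degrees

Final answer: 90 degrees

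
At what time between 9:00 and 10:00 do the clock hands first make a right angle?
At t minutes past 9:00, the hour hand is at 30 x 9 + 0.5t degrees and the minute hand is at 6t degrees.
The smaller angle between them is 90 degrees when |30H - 5.5t| = 90 or |30H - 5.5t| = 270.
With H = 9, solve 30 x 9 - 5.5t = +/- target for each target:
  t = (30 x 9 - 90) / 5.5 = 32.73
  t = (30 x 9 + 90) / 5.5 = 65.45 (outside (0, 60))
  t = (30 x 9 - 270) / 5.5 = 0 (outside (0, 60))
  t = (30 x 9 + 270) / 5.5 = 98.18 (outside (0, 60))
Valid solutions in (0, 60): {32.73} minutes.
First occurrence: t = 32.73 minutes.
The hands are at right angles at 32.73 minutes past 9:00.

Final answer: 32.73 minutes past 9:00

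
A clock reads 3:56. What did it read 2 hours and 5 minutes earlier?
Starting time: 3:56 = 236 total minutes past 12:00
Subtracting: 2 hours and 5 minutes = 125 minutes
236 - 125 = 111 minutes
= 1 hour and 51 minutes past 12:00 = 1:51

Final answer: 1:51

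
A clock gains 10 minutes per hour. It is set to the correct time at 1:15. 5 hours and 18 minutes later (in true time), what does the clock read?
For every 60 true minutes, the faulty clock advances 60 + 10 = 70 minutes.
True elapsed: 5 hours and 18 minutes = 318 minutes.
Faulty clock advances: 318 x 70/60 = 371 minutes (drift: 53 minutes ahead).
Shown time: 1:15 + 371 minutes = 7:26.

Final answer: 7:26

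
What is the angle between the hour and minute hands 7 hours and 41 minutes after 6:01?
First find the time 7 hours and 41 minutes after 6:01.
Total minutes: 6 x 60 + 1 + 7 x 60 + 41 = 822.
822 mod 720 = 102 minutes = 1:42.
Now compute the angle at 1:42:
Hour hand: 1 x 30 + 42 x 0.5 = 51 degrees
Minute hand: 42 x 6 = 252 degrees
Difference: |51 - 252| = 201 degrees
Smaller angle: 360 - 201 = 159 degrees

Final answer: 159 degrees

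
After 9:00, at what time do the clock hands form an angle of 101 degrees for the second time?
At t minutes past 9:00, the hour hand is at 30 x 9 + 0.5t degrees and the minute hand is at 6t degrees.
The smaller angle between them is 101 degrees when |30H - 5.5t| = 101 or |30H - 5.5t| = 259.
With H = 9, solve 30 x 9 - 5.5t = +/- target for each target:
  t = (30 x 9 - 101) / 5.5 = 30.73
  t = (30 x 9 + 101) / 5.5 = 67.45 (outside (0, 60))
  t = (30 x 9 - 259) / 5.5 = 2
  t = (30 x 9 + 259) / 5.5 = 96.18 (outside (0, 60))
Valid solutions in (0, 60): {2, 30.73} minutes.
The second occurrence is t = 30.73 minutes.
The hands form a 101-degree angle at 30.73 minutes past 9:00.

Final answer: 30.73 minutes past 9:00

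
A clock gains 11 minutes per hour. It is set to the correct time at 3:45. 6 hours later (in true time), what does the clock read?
For every 60 true minutes, the faulty clock advances 60 + 11 = 71 minutes.
True elapsed: 6 hours = 360 minutes.
Faulty clock advances: 360 x 71/60 = 426 minutes (drift: 66 minutes ahead).
Shown time: 3:45 + 426 minutes = 10:51.

Final answer: 10:51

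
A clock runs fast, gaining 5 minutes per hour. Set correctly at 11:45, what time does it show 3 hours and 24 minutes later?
For every 60 true minutes, the faulty clock advances 60 + 5 = 65 minutes.
True elapsed: 3 hours and 24 minutes = 204 minutes.
Faulty clock advances: 204 x 65/60 = 221 minutes (drift: 17 minutes ahead).
Shown time: 11:45 + 221 minutes = 3:26.

Final answer: 3:26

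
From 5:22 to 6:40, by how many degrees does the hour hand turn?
The hour hand moves 0.5 degrees per minute.
Time elapsed: 6:40 - 5:22 = 78 minutes
Angular displacement: 78 x 0.5 = 39 degrees

Final answer: 39 degrees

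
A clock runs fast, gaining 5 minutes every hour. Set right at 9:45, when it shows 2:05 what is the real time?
For every 60 true minutes, the faulty clock advances 65 minutes, so 1 faulty-clock minute corresponds to 60/65 true minutes.
From 9:45 to 2:05 on the faulty dial is 260 minutes.
True elapsed: 260 x 60/65 = 240 minutes = 4 hours.
True time: 9:45 + 4 hours = 1:45.

Final answer: 1:45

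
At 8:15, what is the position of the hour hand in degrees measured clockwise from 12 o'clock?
The hour hand moves 30 degrees per hour and 0.5 degrees per minute.
At 8:15: (8) x 30 + 15 x 0.5 = 240 + 7.5 = 247.5 degrees

Final answer: 247.5 degrees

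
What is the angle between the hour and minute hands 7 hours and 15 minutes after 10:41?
First find the time 7 hours and 15 minutes after 10:41.
Total minutes: 10 x 60 + 41 + 7 x 60 + 15 = 1076.
1076 mod 720 = 356 minutes = 5:56.
Now compute the angle at 5:56:
Hour hand: 5 x 30 + 56 x 0.5 = 178 degrees
Minute hand: 56 x 6 = 336 degrees
Difference: |178 - 336| = 158 degrees
The angle is 158 degrees

Final answer: 158 degrees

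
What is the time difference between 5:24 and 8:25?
From 5:24 to 8:25:
(8 x 60 + 25) - (5 x 60 + 24) = 505 - 324 = 181 minutes
= 3 hours and 1 minute

Final answer: 3 hours and 1 minute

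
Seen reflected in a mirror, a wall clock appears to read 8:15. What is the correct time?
Reflection across the vertical (12-6) axis maps a hand at angle A degrees to (360 - A) degrees, which sends a reading of T minutes past 12:00 to (720 - T) minutes past 12:00.
Mirror reads 8:15 = 495 minutes past 12:00.
Actual time: (720 - 495) mod 720 = 225 minutes = 3:45.

Final answer: 3:45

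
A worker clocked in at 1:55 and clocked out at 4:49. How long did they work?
From 1:55 to 4:49:
(4 x 60 + 49) - (1 x 60 + 55) = 289 - 115 = 174 minutes
= 2 hours and 54 minutes

Final answer: 2 hours and 54 minutes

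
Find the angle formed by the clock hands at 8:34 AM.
Hour hand position: 8 x 30 + 34 x 0.5 = 257 degrees
Minute hand position: 34 x 6 = 204 degrees
Difference: |257 - 204| = 53 degrees
The angle between the hands is 53 degrees

Final answer: 53 degrees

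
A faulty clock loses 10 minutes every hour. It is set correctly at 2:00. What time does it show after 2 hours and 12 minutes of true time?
For every 60 true minutes, the faulty clock advances 60 - 10 = 50 minutes.
True elapsed: 2 hours and 12 minutes = 132 minutes.
Faulty clock advances: 132 x 50/60 = 110 minutes (drift: 22 minutes behind).
Shown time: 2:00 + 110 minutes = 3:50.

Final answer: 3:50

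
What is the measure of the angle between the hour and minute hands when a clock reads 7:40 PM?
Hour hand position: 7 x 30 + 40 x 0.5 = 230 degrees
Minute hand position: 40 x 6 = 240 degrees
Difference: |230 - 240| = 10 degrees
The angle between the hands is 10 degrees

Final answer: 10 degrees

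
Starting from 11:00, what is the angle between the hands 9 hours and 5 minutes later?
First find the time 9 hours and 5 minutes after 11:00.
Total minutes: 11 x 60 + 0 + 9 x 60 + 5 = 1205.
1205 mod 720 = 485 minutes = 8:05.
Now compute the angle at 8:05:
Hour hand: 8 x 30 + 5 x 0.5 = 242.5 degrees
Minute hand: 5 x 6 = 30 degrees
Difference: |242.5 - 30| = 212.5 degrees
Smaller angle: 360 - 212.5 = 147.5 degrees

Final answer: 147.5 degrees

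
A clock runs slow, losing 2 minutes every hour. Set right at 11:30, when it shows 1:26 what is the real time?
For every 60 true minutes, the faulty clock advances 58 minutes, so 1 faulty-clock minute corresponds to 60/58 true minutes.
From 11:30 to 1:26 on the faulty dial is 116 minutes.
True elapsed: 116 x 60/58 = 120 minutes = 2 hours.
True time: 11:30 + 2 hours = 1:30.

Final answer: 1:30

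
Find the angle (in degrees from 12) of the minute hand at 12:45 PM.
The minute hand moves 6 degrees per minute.
At 12:45: 45 x 6 = 270 degrees

Final answer: 270 degrees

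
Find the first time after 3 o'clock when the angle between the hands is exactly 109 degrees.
At t minutes past 3:00, the hour hand is at 30 x 3 + 0.5t degrees and the minute hand is at 6t degrees.
The smaller angle between them is 109 degrees when |30H - 5.5t| = 109 or |30H - 5.5t| = 251.
With H = 3, solve 30 x 3 - 5.5t = +/- target for each target:
  t = (30 x 3 - 109) / 5.5 = -3.45 (outside (0, 60))
  t = (30 x 3 + 109) / 5.5 = 36.18
  t = (30 x 3 - 251) / 5.5 = -29.27 (outside (0, 60))
  t = (30 x 3 + 251) / 5.5 = 62 (outside (0, 60))
Valid solutions in (0, 60): {36.18} minutes.
The first occurrence is t = 36.18 minutes.
The hands form a 109-degree angle at 36.18 minutes past 3:00.

Final answer: 36.18 minutes past 3:00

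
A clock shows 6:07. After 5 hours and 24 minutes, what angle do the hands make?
First find the time 5 hours and 24 minutes after 6:07.
Total minutes: 6 x 60 + 7 + 5 x 60 + 24 = 691.
691 mod 720 = 691 minutes = 11:31.
Now compute the angle at 11:31:
Hour hand: 11 x 30 + 31 x 0.5 = 345.5 degrees
Minute hand: 31 x 6 = 186 degrees
Difference: |345.5 - 186| = 159.5 degrees
The angle is 159.5 degrees

Final answer: 159.5 degrees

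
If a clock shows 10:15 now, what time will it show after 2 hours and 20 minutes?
Starting time: 10:15
Adding 20 minutes to 15 minutes: 15 + 20 = 35 minutes
Adding 2 hours: 10 + 2 = 12
Final time: 12:35

Final answer: 12:35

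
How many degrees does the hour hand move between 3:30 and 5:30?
The hour hand moves 0.5 degrees per minute.
Time elapsed: 5:30 - 3:30 = 120 minutes
Angular displacement: 120 x 0.5 = 60 degrees

Final answer: 60 degrees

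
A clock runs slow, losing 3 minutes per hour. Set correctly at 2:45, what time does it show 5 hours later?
For every 60 true minutes, the faulty clock advances 60 - 3 = 57 minutes.
True elapsed: 5 hours = 300 minutes.
Faulty clock advances: 300 x 57/60 = 285 minutes (drift: 15 minutes behind).
Shown time: 2:45 + 285 minutes = 7:30.

Final answer: 7:30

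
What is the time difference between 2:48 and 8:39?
From 2:48 to 8:39:
(8 x 60 + 39) - (2 x 60 + 48) = 519 - 168 = 351 minutes
= 5 hours and 51 minutes

Final answer: 5 hours and 51 minutes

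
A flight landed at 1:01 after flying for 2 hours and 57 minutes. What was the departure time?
Starting time: 1:01 = 61 total minutes past 12:00
Subtracting: 2 hours and 57 minutes = 177 minutes
61 - 177 = -116 (negative, add 12 hours = 720) = 604 minutes
= 10 hours and 4 minutes past 12:00 = 10:04

Final answer: 10:04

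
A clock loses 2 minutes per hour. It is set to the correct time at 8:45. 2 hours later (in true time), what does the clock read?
For every 60 true minutes, the faulty clock advances 60 - 2 = 58 minutes.
True elapsed: 2 hours = 120 minutes.
Faulty clock advances: 120 x 58/60 = 116 minutes (drift: 4 minutes behind).
Shown time: 8:45 + 116 minutes = 10:41.

Final answer: 10:41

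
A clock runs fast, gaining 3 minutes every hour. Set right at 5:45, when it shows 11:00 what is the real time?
For every 60 true minutes, the faulty clock advances 63 minutes, so 1 faulty-clock minute corresponds to 60/63 true minutes.
From 5:45 to 11:00 on the faulty dial is 315 minutes.
True elapsed: 315 x 60/63 = 300 minutes = 5 hours.
True time: 5:45 + 5 hours = 10:45.

Final answer: 10:45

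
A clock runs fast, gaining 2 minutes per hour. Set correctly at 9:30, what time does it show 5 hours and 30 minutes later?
For every 60 true minutes, the faulty clock advances 60 + 2 = 62 minutes.
True elapsed: 5 hours and 30 minutes = 330 minutes.
Faulty clock advances: 330 x 62/60 = 341 minutes (drift: 11 minutes ahead).
Shown time: 9:30 + 341 minutes = 3:11.

Final answer: 3:11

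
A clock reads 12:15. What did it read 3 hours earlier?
Starting time: 12:15 = 15 total minutes past 12:00
Subtracting: 3 hours = 180 minutes
15 - 180 = -165 (negative, add 12 hours = 720) = 555 minutes
= 9 hours and 15 minutes past 12:00 = 9:15

Final answer: 9:15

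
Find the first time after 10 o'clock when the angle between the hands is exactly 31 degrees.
At t minutes past 10:00, the hour hand is at 30 x 10 + 0.5t degrees and the minute hand is at 6t degrees.
The smaller angle between them is 31 degrees when |30H - 5.5t| = 31 or |30H - 5.5t| = 329.
With H = 10, solve 30 x 10 - 5.5t = +/- target for each target:
  t = (30 x 10 - 31) / 5.5 = 48.91
  t = (30 x 10 + 31) / 5.5 = 60.18 (outside (0, 60))
  t = (30 x 10 - 329) / 5.5 = -5.27 (outside (0, 60))
  t = (30 x 10 + 329) / 5.5 = 114.36 (outside (0, 60))
Valid solutions in (0, 60): {48.91} minutes.
The first occurrence is t = 48.91 minutes.
The hands form a 31-degree angle at 48.91 minutes past 10:00.

Final answer: 48.91 minutes past 10:00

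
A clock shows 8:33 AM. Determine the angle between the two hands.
Hour hand position: 8 x 30 + 33 x 0.5 = 256.5 degrees
Minute hand position: 33 x 6 = 198 degrees
Difference: |256.5 - 198| = 58.5 degrees
The angle between the hands is 58.5 degrees

Final answer: 58.5 degrees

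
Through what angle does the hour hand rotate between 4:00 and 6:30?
The hour hand moves 0.5 degrees per minute.
Time elapsed: 6:30 - 4:00 = 150 minutes
Angular displacement: 150 x 0.5 = 75 degrees

Final answer: 75 degrees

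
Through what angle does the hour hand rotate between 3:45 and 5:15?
The hour hand moves 0.5 degrees per minute.
Time elapsed: 5:15 - 3:45 = 90 minutes
Angular displacement: 90 x 0.5 = 45 degrees

Final answer: 45 degrees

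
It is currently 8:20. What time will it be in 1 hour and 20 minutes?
Starting time: 8:20
Adding 20 minutes to 20 minutes: 20 + 20 = 40 minutes
Adding 1 hour: 8 + 1 = 9
Final time: 9:40

Final answer: 9:40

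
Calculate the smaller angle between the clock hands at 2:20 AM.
Hour hand position: 2 x 30 + 20 x 0.5 = 70 degrees
Minute hand position: 20 x 6 = 120 degrees
Difference: |70 - 120| = 50 degrees
The angle between the hands is 50 degrees

Final answer: 50 degrees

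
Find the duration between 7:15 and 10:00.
From 7:15 to 10:00:
(10 x 60 + 0) - (7 x 60 + 15) = 600 - 435 = 165 minutes
= 2 hours and 45 minutes

Final answer: 2 hours and 45 minutes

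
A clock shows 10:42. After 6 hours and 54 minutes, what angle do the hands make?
First find the time 6 hours and 54 minutes after 10:42.
Total minutes: 10 x 60 + 42 + 6 x 60 + 54 = 1056.
1056 mod 720 = 336 minutes = 5:36.
Now compute the angle at 5:36:
Hour hand: 5 x 30 + 36 x 0.5 = 168 degrees
Minute hand: 36 x 6 = 216 degrees
Difference: |168 - 216| = 48 degrees
The angle is 48 degrees

Final answer: 48 degrees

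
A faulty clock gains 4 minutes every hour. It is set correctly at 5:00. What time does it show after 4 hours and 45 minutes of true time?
For every 60 true minutes, the faulty clock advances 60 + 4 = 64 minutes.
True elapsed: 4 hours and 45 minutes = 285 minutes.
Faulty clock advances: 285 x 64/60 = 304 minutes (drift: 19 minutes ahead).
Shown time: 5:00 + 304 minutes = 10:04.

Final answer: 10:04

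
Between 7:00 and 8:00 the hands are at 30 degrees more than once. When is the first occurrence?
At t minutes past 7:00, the hour hand is at 30 x 7 + 0.5t degrees and the minute hand is at 6t degrees.
The smaller angle between them is 30 degrees when |30H - 5.5t| = 30 or |30H - 5.5t| = 330.
With H = 7, solve 30 x 7 - 5.5t = +/- target for each target:
  t = (30 x 7 - 30) / 5.5 = 32.73
  t = (30 x 7 + 30) / 5.5 = 43.64
  t = (30 x 7 - 330) / 5.5 = -21.82 (outside (0, 60))
  t = (30 x 7 + 330) / 5.5 = 98.18 (outside (0, 60))
Valid solutions in (0, 60): {32.73, 43.64} minutes.
The first occurrence is t = 32.73 minutes.
The hands form a 30-degree angle at 32.73 minutes past 7:00.

Final answer: 32.73 minutes past 7:00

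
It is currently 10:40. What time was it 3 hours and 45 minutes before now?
Starting time: 10:40 = 640 total minutes past 12:00
Subtracting: 3 hours and 45 minutes = 225 minutes
640 - 225 = 415 minutes
= 6 hours and 55 minutes past 12:00 = 6:55

Final answer: 6:55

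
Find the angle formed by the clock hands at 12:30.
Hour hand position: 0 x 30 + 30 x 0.5 = 15 degrees
Minute hand position: 30 x 6 = 180 degrees
Difference: |15 - 180| = 165 degrees
The angle between the hands is 165 degrees

Final answer: 165 degrees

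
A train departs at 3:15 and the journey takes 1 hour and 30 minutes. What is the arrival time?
Starting time: 3:15
Adding 30 minutes to 15 minutes: 15 + 30 = 45 minutes
Adding 1 hour: 3 + 1 = 4
Final time: 4:45

Final answer: 4:45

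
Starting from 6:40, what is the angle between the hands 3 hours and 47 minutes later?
First find the time 3 hours and 47 minutes after 6:40.
Total minutes: 6 x 60 + 40 + 3 x 60 + 47 = 627.
627 mod 720 = 627 minutes = 10:27.
Now compute the angle at 10:27:
Hour hand: 10 x 30 + 27 x 0.5 = 313.5 degrees
Minute hand: 27 x 6 = 162 degrees
Difference: |313.5 - 162| = 151.5 degrees
The angle is 151.5 degrees

Final answer: 151.5 degrees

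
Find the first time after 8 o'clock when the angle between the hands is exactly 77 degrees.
At t minutes past 8:00, the hour hand is at 30 x 8 + 0.5t degrees and the minute hand is at 6t degrees.
The smaller angle between them is 77 degrees when |30H - 5.5t| = 77 or |30H - 5.5t| = 283.
With H = 8, solve 30 x 8 - 5.5t = +/- target for each target:
  t = (30 x 8 - 77) / 5.5 = 29.64
  t = (30 x 8 + 77) / 5.5 = 57.64
  t = (30 x 8 - 283) / 5.5 = -7.82 (outside (0, 60))
  t = (30 x 8 + 283) / 5.5 = 95.09 (outside (0, 60))
Valid solutions in (0, 60): {29.64, 57.64} minutes.
The first occurrence is t = 29.64 minutes.
The hands form a 77-degree angle at 29.64 minutes past 8:00.

Final answer: 29.64 minutes past 8:00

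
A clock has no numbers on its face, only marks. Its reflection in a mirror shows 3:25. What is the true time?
Reflection across the vertical (12-6) axis maps a hand at angle A degrees to (360 - A) degrees, which sends a reading of T minutes past 12:00 to (720 - T) minutes past 12:00.
Mirror reads 3:25 = 205 minutes past 12:00.
Actual time: (720 - 205) mod 720 = 515 minutes = 8:35.

Final answer: 8:35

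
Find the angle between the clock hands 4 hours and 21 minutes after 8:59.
First find the time 4 hours and 21 minutes after 8:59.
Total minutes: 8 x 60 + 59 + 4 x 60 + 21 = 800.
800 mod 720 = 80 minutes = 1:20.
Now compute the angle at 1:20:
Hour hand: 1 x 30 + 20 x 0.5 = 40 degrees
Minute hand: 20 x 6 = 120 degrees
Difference: |40 - 120| = 80 degrees
The angle is 80 degrees

Final answer: 80 degrees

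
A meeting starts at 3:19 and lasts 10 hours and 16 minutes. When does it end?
Starting time: 3:19
Adding 16 minutes to 19 minutes: 19 + 16 = 35 minutes
Adding 10 hours: 3 + 10 = 13 - 12 = 1
Final time: 1:35

Final answer: 1:35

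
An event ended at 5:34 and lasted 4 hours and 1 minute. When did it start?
Starting time: 5:34 = 334 total minutes past 12:00
Subtracting: 4 hours and 1 minute = 241 minutes
334 - 241 = 93 minutes
= 1 hour and 33 minutes past 12:00 = 1:33

Final answer: 1:33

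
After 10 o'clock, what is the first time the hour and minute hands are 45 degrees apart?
At t minutes past 10:00, the hour hand is at 30 x 10 + 0.5t degrees and the minute hand is at 6t degrees.
The smaller angle between them is 45 degrees when |30H - 5.5t| = 45 or |30H - 5.5t| = 315.
With H = 10, solve 30 x 10 - 5.5t = +/- target for each target:
  t = (30 x 10 - 45) / 5.5 = 46.36
  t = (30 x 10 + 45) / 5.5 = 62.73 (outside (0, 60))
  t = (30 x 10 - 315) / 5.5 = -2.73 (outside (0, 60))
  t = (30 x 10 + 315) / 5.5 = 111.82 (outside (0, 60))
Valid solutions in (0, 60): {46.36} minutes.
The first occurrence is t = 46.36 minutes.
The hands form a 45-degree angle at 46.36 minutes past 10:00.

Final answer: 46.36 minutes past 10:00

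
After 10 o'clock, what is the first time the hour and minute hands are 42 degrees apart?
At t minutes past 10:00, the hour hand is at 30 x 10 + 0.5t degrees and the minute hand is at 6t degrees.
The smaller angle between them is 42 degrees when |30H - 5.5t| = 42 or |30H - 5.5t| = 318.
With H = 10, solve 30 x 10 - 5.5t = +/- target for each target:
  t = (30 x 10 - 42) / 5.5 = 46.91
  t = (30 x 10 + 42) / 5.5 = 62.18 (outside (0, 60))
  t = (30 x 10 - 318) / 5.5 = -3.27 (outside (0, 60))
  t = (30 x 10 + 318) / 5.5 = 112.36 (outside (0, 60))
Valid solutions in (0, 60): {46.91} minutes.
The first occurrence is t = 46.91 minutes.
The hands form a 42-degree angle at 46.91 minutes past 10:00.

Final answer: 46.91 minutes past 10:00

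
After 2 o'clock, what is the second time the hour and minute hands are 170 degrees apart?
At t minutes past 2:00, the hour hand is at 30 x 2 + 0.5t degrees and the minute hand is at 6t degrees.
The smaller angle between them is 170 degrees when |30H - 5.5t| = 170 or |30H - 5.5t| = 190.
With H = 2, solve 30 x 2 - 5.5t = +/- target for each target:
  t = (30 x 2 - 170) / 5.5 = -20 (outside (0, 60))
  t = (30 x 2 + 170) / 5.5 = 41.82
  t = (30 x 2 - 190) / 5.5 = -23.64 (outside (0, 60))
  t = (30 x 2 + 190) / 5.5 = 45.45
Valid solutions in (0, 60): {41.82, 45.45} minutes.
The second occurrence is t = 45.45 minutes.
The hands form a 170-degree angle at 45.45 minutes past 2:00.

Final answer: 45.45 minutes past 2:00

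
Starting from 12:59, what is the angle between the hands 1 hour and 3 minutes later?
First find the time 1 hour and 3 minutes after 12:59.
Total minutes: 12 x 60 + 59 + 1 x 60 + 3 = 842.
842 mod 720 = 122 minutes = 2:02.
Now compute the angle at 2:02:
Hour hand: 2 x 30 + 2 x 0.5 = 61 degrees
Minute hand: 2 x 6 = 12 degrees
Difference: |61 - 12| = 49 degrees
The angle is 49 degrees

Final answer: 49 degrees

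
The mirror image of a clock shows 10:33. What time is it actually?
Reflection across the vertical (12-6) axis maps a hand at angle A degrees to (360 - A) degrees, which sends a reading of T minutes past 12:00 to (720 - T) minutes past 12:00.
Mirror reads 10:33 = 633 minutes past 12:00.
Actual time: (720 - 633) mod 720 = 87 minutes = 1:27.

Final answer: 1:27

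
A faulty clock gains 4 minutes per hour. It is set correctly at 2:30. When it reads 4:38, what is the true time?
For every 60 true minutes, the faulty clock advances 64 minutes, so 1 faulty-clock minute corresponds to 60/64 true minutes.
From 2:30 to 4:38 on the faulty dial is 128 minutes.
True elapsed: 128 x 60/64 = 120 minutes = 2 hours.
True time: 2:30 + 2 hours = 4:30.

Final answer: 4:30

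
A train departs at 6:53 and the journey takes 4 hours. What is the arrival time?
Starting time: 6:53
Adding 0 minutes to 53 minutes: 53 + 0 = 53 minutes
Adding 4 hours: 6 + 4 = 10
Final time: 10:53

Final answer: 10:53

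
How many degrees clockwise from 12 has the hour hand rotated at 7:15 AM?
The hour hand moves 30 degrees per hour and 0.5 degrees per minute.
At 7:15: (7) x 30 + 15 x 0.5 = 210 + 7.5 = 217.5 degrees

Final answer: 217.5 degrees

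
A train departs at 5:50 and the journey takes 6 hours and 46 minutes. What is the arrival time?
Starting time: 5:50
Adding 46 minutes to 50 minutes: 50 + 46 = 96 minutes = 1 hour and 36 minutes
Adding 6 hours: 5 + 6 + 1 (carry) = 12
Final time: 12:36

Final answer: 12:36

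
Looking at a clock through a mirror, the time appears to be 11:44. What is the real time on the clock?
Reflection across the vertical (12-6) axis maps a hand at angle A degrees to (360 - A) degrees, which sends a reading of T minutes past 12:00 to (720 - T) minutes past 12:00.
Mirror reads 11:44 = 704 minutes past 12:00.
Actual time: (720 - 704) mod 720 = 16 minutes = 12:16.

Final answer: 12:16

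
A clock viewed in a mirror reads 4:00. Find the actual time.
Reflection across the vertical (12-6) axis maps a hand at angle A degrees to (360 - A) degrees, which sends a reading of T minutes past 12:00 to (720 - T) minutes past 12:00.
Mirror reads 4:00 = 240 minutes past 12:00.
Actual time: (720 - 240) mod 720 = 480 minutes = 8:00.

Final answer: 8:00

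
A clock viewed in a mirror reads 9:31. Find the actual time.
Reflection across the vertical (12-6) axis maps a hand at angle A degrees to (360 - A) degrees, which sends a reading of T minutes past 12:00 to (720 - T) minutes past 12:00.
Mirror reads 9:31 = 571 minutes past 12:00.
Actual time: (720 - 571) mod 720 = 149 minutes = 2:29.

Final answer: 2:29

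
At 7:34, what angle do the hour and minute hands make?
Hour hand position: 7 x 30 + 34 x 0.5 = 227 degrees
Minute hand position: 34 x 6 = 204 degrees
Difference: |227 - 204| = 23 degrees
The angle between the hands is 23 degrees

Final answer: 23 degrees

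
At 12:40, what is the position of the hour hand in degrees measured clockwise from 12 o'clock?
The hour hand moves 30 degrees per hour and 0.5 degrees per minute.
At 12:40: (0) x 30 + 40 x 0.5 = 0 + 20 = 20 degrees

Final answer: 20 degrees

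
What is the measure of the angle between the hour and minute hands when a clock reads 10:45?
Hour hand position: 10 x 30 + 45 x 0.5 = 322.5 degrees
Minute hand position: 45 x 6 = 270 degrees
Difference: |322.5 - 270| = 52.5 degrees
The angle between the hands is 52.5 degrees

Final answer: 52.5 degrees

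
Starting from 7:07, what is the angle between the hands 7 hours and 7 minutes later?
First find the time 7 hours and 7 minutes after 7:07.
Total minutes: 7 x 60 + 7 + 7 x 60 + 7 = 854.
854 mod 720 = 134 minutes = 2:14.
Now compute the angle at 2:14:
Hour hand: 2 x 30 + 14 x 0.5 = 67 degrees
Minute hand: 14 x 6 = 84 degrees
Difference: |67 - 84| = 17 degrees
The angle is 17 degrees

Final answer: 17 degrees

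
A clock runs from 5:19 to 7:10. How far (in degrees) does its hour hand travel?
The hour hand moves 0.5 degrees per minute.
Time elapsed: 7:10 - 5:19 = 111 minutes
Angular displacement: 111 x 0.5 = 55.5 degrees

Final answer: 55.5 degrees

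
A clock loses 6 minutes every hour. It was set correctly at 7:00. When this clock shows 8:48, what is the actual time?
For every 60 true minutes, the faulty clock advances 54 minutes, so 1 faulty-clock minute corresponds to 60/54 true minutes.
From 7:00 to 8:48 on the faulty dial is 108 minutes.
True elapsed: 108 x 60/54 = 120 minutes = 2 hours.
True time: 7:00 + 2 hours = 9:00.

Final answer: 9:00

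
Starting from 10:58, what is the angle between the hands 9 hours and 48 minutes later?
First find the time 9 hours and 48 minutes after 10:58.
Total minutes: 10 x 60 + 58 + 9 x 60 + 48 = 1246.
1246 mod 720 = 526 minutes = 8:46.
Now compute the angle at 8:46:
Hour hand: 8 x 30 + 46 x 0.5 = 263 degrees
Minute hand: 46 x 6 = 276 degrees
Difference: |263 - 276| = 13 degrees
The angle is 13 degrees

Final answer: 13 degrees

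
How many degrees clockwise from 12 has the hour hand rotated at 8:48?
The hour hand moves 30 degrees per hour and 0.5 degrees per minute.
At 8:48: (8) x 30 + 48 x 0.5 = 240 + 24 = 264 degrees

Final answer: 264 degrees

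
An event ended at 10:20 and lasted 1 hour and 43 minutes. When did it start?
Starting time: 10:20 = 620 total minutes past 12:00
Subtracting: 1 hour and 43 minutes = 103 minutes
620 - 103 = 517 minutes
= 8 hours and 37 minutes past 12:00 = 8:37

Final answer: 8:37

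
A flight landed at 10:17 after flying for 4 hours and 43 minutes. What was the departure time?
Starting time: 10:17 = 617 total minutes past 12:00
Subtracting: 4 hours and 43 minutes = 283 minutes
617 - 283 = 334 minutes
= 5 hours and 34 minutes past 12:00 = 5:34

Final answer: 5:34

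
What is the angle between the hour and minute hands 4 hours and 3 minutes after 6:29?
First find the time 4 hours and 3 minutes after 6:29.
Total minutes: 6 x 60 + 29 + 4 x 60 + 3 = 632.
632 mod 720 = 632 minutes = 10:32.
Now compute the angle at 10:32:
Hour hand: 10 x 30 + 32 x 0.5 = 316 degrees
Minute hand: 32 x 6 = 192 degrees
Difference: |316 - 192| = 124 degrees
The angle is 124 degrees

Final answer: 124 degrees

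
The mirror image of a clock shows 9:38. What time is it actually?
Reflection across the vertical (12-6) axis maps a hand at angle A degrees to (360 - A) degrees, which sends a reading of T minutes past 12:00 to (720 - T) minutes past 12:00.
Mirror reads 9:38 = 578 minutes past 12:00.
Actual time: (720 - 578) mod 720 = 142 minutes = 2:22.

Final answer: 2:22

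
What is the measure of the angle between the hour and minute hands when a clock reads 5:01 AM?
Hour hand position: 5 x 30 + 1 x 0.5 = 150.5 degrees
Minute hand position: 1 x 6 = 6 degrees
Difference: |150.5 - 6| = 144.5 degrees
The angle between the hands is 144.5 degrees

Final answer: 144.5 degrees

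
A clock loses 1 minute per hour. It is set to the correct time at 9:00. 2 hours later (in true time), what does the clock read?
For every 60 true minutes, the faulty clock advances 60 - 1 = 59 minutes.
True elapsed: 2 hours = 120 minutes.
Faulty clock advances: 120 x 59/60 = 118 minutes (drift: 2 minutes behind).
Shown time: 9:00 + 118 minutes = 10:58.

Final answer: 10:58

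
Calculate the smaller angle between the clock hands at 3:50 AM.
Hour hand position: 3 x 30 + 50 x 0.5 = 115 degrees
Minute hand position: 50 x 6 = 300 degrees
Difference: |115 - 300| = 185 degrees
Since 185 > 180, the smaller angle is 360 - 185 = 175 degrees

Final answer: 175 degrees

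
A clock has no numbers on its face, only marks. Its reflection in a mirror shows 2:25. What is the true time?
Reflection across the vertical (12-6) axis maps a hand at angle A degrees to (360 - A) degrees, which sends a reading of T minutes past 12:00 to (720 - T) minutes past 12:00.
Mirror reads 2:25 = 145 minutes past 12:00.
Actual time: (720 - 145) mod 720 = 575 minutes = 9:35.

Final answer: 9:35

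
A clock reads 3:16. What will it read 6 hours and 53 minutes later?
Starting time: 3:16
Adding 53 minutes to 16 minutes: 16 + 53 = 69 minutes = 1 hour and 9 minutes
Adding 6 hours: 3 + 6 + 1 (carry) = 10
Final time: 10:09

Final answer: 10:09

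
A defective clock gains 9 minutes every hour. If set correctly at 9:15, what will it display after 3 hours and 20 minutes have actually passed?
For every 60 true minutes, the faulty clock advances 60 + 9 = 69 minutes.
True elapsed: 3 hours and 20 minutes = 200 minutes.
Faulty clock advances: 200 x 69/60 = 230 minutes (drift: 30 minutes ahead).
Shown time: 9:15 + 230 minutes = 1:05.

Final answer: 1:05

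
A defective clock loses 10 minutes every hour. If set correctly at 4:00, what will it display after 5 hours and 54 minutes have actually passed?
For every 60 true minutes, the faulty clock advances 60 - 10 = 50 minutes.
True elapsed: 5 hours and 54 minutes = 354 minutes.
Faulty clock advances: 354 x 50/60 = 295 minutes (drift: 59 minutes behind).
Shown time: 4:00 + 295 minutes = 8:55.

Final answer: 8:55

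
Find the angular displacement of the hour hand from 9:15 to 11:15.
The hour hand moves 0.5 degrees per minute.
Time elapsed: 11:15 - 9:15 = 120 minutes
Angular displacement: 120 x 0.5 = 60 degrees

Final answer: 60 degrees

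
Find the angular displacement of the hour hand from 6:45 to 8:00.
The hour hand moves 0.5 degrees per minute.
Time elapsed: 8:00 - 6:45 = 75 minutes
Angular displacement: 75 x 0.5 = 37.5 degrees

Final answer: 37.5 degrees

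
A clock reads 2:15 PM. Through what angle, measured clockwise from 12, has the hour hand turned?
The hour hand moves 30 degrees per hour and 0.5 degrees per minute.
At 2:15: (2) x 30 + 15 x 0.5 = 60 + 7.5 = 67.5 degrees

Final answer: 67.5 degrees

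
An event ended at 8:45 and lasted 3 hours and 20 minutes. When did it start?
Starting time: 8:45 = 525 total minutes past 12:00
Subtracting: 3 hours and 20 minutes = 200 minutes
525 - 200 = 325 minutes
= 5 hours and 25 minutes past 12:00 = 5:25

Final answer: 5:25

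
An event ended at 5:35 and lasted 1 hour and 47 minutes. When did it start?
Starting time: 5:35 = 335 total minutes past 12:00
Subtracting: 1 hour and 47 minutes = 107 minutes
335 - 107 = 228 minutes
= 3 hours and 48 minutes past 12:00 = 3:48

Final answer: 3:48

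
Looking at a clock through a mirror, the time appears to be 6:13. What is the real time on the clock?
Reflection across the vertical (12-6) axis maps a hand at angle A degrees to (360 - A) degrees, which sends a reading of T minutes past 12:00 to (720 - T) minutes past 12:00.
Mirror reads 6:13 = 373 minutes past 12:00.
Actual time: (720 - 373) mod 720 = 347 minutes = 5:47.

Final answer: 5:47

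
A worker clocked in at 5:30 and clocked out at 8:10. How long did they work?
From 5:30 to 8:10:
(8 x 60 + 10) - (5 x 60 + 30) = 490 - 330 = 160 minutes
= 2 hours and 40 minutes

Final answer: 2 hours and 40 minutes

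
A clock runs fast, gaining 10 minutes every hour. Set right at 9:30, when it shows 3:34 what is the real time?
For every 60 true minutes, the faulty clock advances 70 minutes, so 1 faulty-clock minute corresponds to 60/70 true minutes.
From 9:30 to 3:34 on the faulty dial is 364 minutes.
True elapsed: 364 x 60/70 = 312 minutes = 5 hours and 12 minutes.
True time: 9:30 + 5 hours and 12 minutes = 2:42.

Final answer: 2:42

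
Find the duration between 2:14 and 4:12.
From 2:14 to 4:12:
(4 x 60 + 12) - (2 x 60 + 14) = 252 - 134 = 118 minutes
= 1 hour and 58 minutes

Final answer: 1 hour and 58 minutes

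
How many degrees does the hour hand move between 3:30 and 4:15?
The hour hand moves 0.5 degrees per minute.
Time elapsed: 4:15 - 3:30 = 45 minutes
Angular displacement: 45 x 0.5 = 22.5 degrees

Final answer: 22.5 degrees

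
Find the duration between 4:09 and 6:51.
From 4:09 to 6:51:
(6 x 60 + 51) - (4 x 60 + 9) = 411 - 249 = 162 minutes
= 2 hours and 42 minutes

Final answer: 2 hours and 42 minutes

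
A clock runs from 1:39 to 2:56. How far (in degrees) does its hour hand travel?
The hour hand moves 0.5 degrees per minute.
Time elapsed: 2:56 - 1:39 = 77 minutes
Angular displacement: 77 x 0.5 = 38.5 degrees

Final answer: 38.5 degrees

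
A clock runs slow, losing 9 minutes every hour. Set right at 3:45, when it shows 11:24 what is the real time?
For every 60 true minutes, the faulty clock advances 51 minutes, so 1 faulty-clock minute corresponds to 60/51 true minutes.
From 3:45 to 11:24 on the faulty dial is 459 minutes.
True elapsed: 459 x 60/51 = 540 minutes = 9 hours.
True time: 3:45 + 9 hours = 12:45.

Final answer: 12:45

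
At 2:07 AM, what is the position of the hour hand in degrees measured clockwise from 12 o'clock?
The hour hand moves 30 degrees per hour and 0.5 degrees per minute.
At 2:07: (2) x 30 + 7 x 0.5 = 60 + 3.5 = 63.5 degrees

Final answer: 63.5 degrees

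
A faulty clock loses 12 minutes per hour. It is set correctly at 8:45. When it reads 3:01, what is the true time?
For every 60 true minutes, the faulty clock advances 48 minutes, so 1 faulty-clock minute corresponds to 60/48 true minutes.
From 8:45 to 3:01 on the faulty dial is 376 minutes.
True elapsed: 376 x 60/48 = 470 minutes = 7 hours and 50 minutes.
True time: 8:45 + 7 hours and 50 minutes = 4:35.

Final answer: 4:35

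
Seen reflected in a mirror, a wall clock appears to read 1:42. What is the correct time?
Reflection across the vertical (12-6) axis maps a hand at angle A degrees to (360 - A) degrees, which sends a reading of T minutes past 12:00 to (720 - T) minutes past 12:00.
Mirror reads 1:42 = 102 minutes past 12:00.
Actual time: (720 - 102) mod 720 = 618 minutes = 10:18.

Final answer: 10:18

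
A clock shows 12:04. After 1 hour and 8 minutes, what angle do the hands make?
First find the time 1 hour and 8 minutes after 12:04.
Total minutes: 12 x 60 + 4 + 1 x 60 + 8 = 792.
792 mod 720 = 72 minutes = 1:12.
Now compute the angle at 1:12:
Hour hand: 1 x 30 + 12 x 0.5 = 36 degrees
Minute hand: 12 x 6 = 72 degrees
Difference: |36 - 72| = 36 degrees
The angle is 36 degrees

Final answer: 36 degrees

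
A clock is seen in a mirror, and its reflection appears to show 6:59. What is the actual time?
Reflection across the vertical (12-6) axis maps a hand at angle A degrees to (360 - A) degrees, which sends a reading of T minutes past 12:00 to (720 - T) minutes past 12:00.
Mirror reads 6:59 = 419 minutes past 12:00.
Actual time: (720 - 419) mod 720 = 301 minutes = 5:01.

Final answer: 5:01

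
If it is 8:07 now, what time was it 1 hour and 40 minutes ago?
Starting time: 8:07 = 487 total minutes past 12:00
Subtracting: 1 hour and 40 minutes = 100 minutes
487 - 100 = 387 minutes
= 6 hours and 27 minutes past 12:00 = 6:27

Final answer: 6:27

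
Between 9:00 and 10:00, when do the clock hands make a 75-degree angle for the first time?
At t minutes past 9:00, the hour hand is at 30 x 9 + 0.5t degrees and the minute hand is at 6t degrees.
The smaller angle between them is 75 degrees when |30H - 5.5t| = 75 or |30H - 5.5t| = 285.
With H = 9, solve 30 x 9 - 5.5t = +/- target for each target:
  t = (30 x 9 - 75) / 5.5 = 35.45
  t = (30 x 9 + 75) / 5.5 = 62.73 (outside (0, 60))
  t = (30 x 9 - 285) / 5.5 = -2.73 (outside (0, 60))
  t = (30 x 9 + 285) / 5.5 = 100.91 (outside (0, 60))
Valid solutions in (0, 60): {35.45} minutes.
The first occurrence is t = 35.45 minutes.
The hands form a 75-degree angle at 35.45 minutes past 9:00.

Final answer: 35.45 minutes past 9:00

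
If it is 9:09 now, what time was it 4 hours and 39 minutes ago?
Starting time: 9:09 = 549 total minutes past 12:00
Subtracting: 4 hours and 39 minutes = 279 minutes
549 - 279 = 270 minutes
= 4 hours and 30 minutes past 12:00 = 4:30

Final answer: 4:30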